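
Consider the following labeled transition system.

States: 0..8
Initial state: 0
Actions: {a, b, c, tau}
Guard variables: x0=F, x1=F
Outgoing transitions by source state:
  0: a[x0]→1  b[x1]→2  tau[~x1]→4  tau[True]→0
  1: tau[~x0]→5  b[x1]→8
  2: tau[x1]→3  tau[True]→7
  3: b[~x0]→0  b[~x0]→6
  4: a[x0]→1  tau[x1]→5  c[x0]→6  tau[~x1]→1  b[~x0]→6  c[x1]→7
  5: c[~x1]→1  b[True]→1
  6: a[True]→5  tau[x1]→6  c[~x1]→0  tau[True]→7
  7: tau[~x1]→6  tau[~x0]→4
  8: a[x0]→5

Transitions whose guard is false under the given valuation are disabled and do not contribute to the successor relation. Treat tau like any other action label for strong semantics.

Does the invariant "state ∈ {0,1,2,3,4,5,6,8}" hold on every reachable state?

Safe = {0,1,2,3,4,5,6,8}
Reachable = {0,1,4,5,6,7}
  0: safe
  1: safe
  4: safe
  5: safe
  6: safe
  7: ✗ unsafe
reach 7 via tau·b·tau — violates

Answer: INVARIANT VIOLATED at state 7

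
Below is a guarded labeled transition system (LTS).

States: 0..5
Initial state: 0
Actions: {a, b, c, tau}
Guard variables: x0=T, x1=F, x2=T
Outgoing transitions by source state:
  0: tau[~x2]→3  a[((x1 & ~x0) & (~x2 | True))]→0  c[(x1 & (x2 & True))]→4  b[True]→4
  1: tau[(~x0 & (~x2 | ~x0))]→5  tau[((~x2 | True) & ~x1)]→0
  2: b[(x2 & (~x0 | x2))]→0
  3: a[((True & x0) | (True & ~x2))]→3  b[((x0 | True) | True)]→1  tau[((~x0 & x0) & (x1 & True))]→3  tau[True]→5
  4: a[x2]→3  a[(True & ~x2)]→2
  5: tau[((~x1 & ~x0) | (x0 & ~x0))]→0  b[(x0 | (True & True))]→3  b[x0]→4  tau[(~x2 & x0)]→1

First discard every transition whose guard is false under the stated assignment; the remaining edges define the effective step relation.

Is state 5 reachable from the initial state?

Guard filter leaves 9 enabled edge(s).
L0 = {0}
L1 = {4}  total {0,4}
L2 = {3}  total {0,3,4}
L3 = {1,5}  total {0,1,3,4,5}
Reach set: {0,1,3,4,5}
trace reaching 5: b·a·tau

Answer: REACHABLE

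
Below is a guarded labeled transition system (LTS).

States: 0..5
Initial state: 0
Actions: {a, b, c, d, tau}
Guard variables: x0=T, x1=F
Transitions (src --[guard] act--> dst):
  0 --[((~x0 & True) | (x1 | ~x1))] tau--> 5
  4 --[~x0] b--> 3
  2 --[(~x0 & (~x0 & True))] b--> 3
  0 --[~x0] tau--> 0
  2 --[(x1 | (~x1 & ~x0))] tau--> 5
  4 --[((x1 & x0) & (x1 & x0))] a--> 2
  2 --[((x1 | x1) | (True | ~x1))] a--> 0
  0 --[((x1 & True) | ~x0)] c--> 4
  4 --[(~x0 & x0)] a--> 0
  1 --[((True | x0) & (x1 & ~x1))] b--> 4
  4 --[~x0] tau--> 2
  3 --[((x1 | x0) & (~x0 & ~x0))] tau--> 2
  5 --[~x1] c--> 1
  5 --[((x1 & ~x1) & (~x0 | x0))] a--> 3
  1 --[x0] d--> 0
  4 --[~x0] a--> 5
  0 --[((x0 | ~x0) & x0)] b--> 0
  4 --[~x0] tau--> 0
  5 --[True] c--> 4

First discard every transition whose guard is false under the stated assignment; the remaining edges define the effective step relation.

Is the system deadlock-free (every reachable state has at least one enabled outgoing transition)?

Reach set: {0,1,4,5}
  0: b→0  tau→5  [2 exit(s)]
  1: d→0  [1 exit(s)]
  4: ∅  [deadlock]
  5: c→1  c→4  [2 exit(s)]
witness 4: tau·c

Answer: DEADLOCK at state 4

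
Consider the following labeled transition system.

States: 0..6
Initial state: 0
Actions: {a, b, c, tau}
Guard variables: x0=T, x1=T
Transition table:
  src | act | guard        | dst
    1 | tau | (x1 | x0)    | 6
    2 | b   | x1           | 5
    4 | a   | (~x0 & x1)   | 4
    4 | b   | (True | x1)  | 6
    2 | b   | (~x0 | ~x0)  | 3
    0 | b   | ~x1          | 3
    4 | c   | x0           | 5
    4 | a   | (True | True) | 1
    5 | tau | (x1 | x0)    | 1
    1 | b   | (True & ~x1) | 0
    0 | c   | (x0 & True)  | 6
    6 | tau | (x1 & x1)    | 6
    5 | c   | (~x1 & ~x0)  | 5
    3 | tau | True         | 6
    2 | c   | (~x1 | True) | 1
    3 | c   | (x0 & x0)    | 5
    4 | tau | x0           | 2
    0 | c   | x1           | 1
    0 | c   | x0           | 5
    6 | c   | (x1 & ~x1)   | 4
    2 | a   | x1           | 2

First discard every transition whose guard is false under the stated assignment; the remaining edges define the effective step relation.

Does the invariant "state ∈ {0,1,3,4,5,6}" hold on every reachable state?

Safe = {0,1,3,4,5,6}
Reach set: {0,1,5,6}
  0: ✓
  1: ✓
  5: ✓
  6: ✓

Answer: INVARIANT HOLDS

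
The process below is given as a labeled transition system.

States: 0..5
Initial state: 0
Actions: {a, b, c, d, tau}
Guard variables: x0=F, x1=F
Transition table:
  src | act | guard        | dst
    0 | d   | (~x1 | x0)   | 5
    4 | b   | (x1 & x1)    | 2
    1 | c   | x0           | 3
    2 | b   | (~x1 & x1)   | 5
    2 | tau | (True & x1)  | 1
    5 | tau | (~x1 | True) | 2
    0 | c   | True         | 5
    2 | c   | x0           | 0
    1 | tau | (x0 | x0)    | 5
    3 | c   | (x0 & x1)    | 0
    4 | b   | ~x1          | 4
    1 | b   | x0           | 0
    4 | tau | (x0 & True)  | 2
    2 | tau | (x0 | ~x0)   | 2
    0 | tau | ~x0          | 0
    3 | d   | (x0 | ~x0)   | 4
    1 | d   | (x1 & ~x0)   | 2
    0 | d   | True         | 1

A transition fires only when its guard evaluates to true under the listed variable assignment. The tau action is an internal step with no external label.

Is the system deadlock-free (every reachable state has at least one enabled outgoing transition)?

Reachable = {0,1,2,5}
  0: c→5  d→1  d→5  tau→0  [4 exit(s)]
  1: ∅  [deadlock]
  2: tau→2  [1 exit(s)]
  5: tau→2  [1 exit(s)]
Path to 1: d

Answer: DEADLOCK at state 1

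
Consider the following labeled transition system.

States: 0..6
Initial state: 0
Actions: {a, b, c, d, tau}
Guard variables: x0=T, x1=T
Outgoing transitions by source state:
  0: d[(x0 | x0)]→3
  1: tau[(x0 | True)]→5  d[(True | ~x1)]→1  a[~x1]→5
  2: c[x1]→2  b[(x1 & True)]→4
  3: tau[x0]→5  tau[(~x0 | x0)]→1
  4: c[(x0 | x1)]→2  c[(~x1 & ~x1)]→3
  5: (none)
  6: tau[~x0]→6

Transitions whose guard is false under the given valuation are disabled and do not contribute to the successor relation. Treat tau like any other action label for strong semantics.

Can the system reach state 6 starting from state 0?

Answer: UNREACHABLE

Working:
After dropping false guards: 8 live edges.
Layer 0: {0}
Layer 1: {3}  total {0,3}
Layer 2: {1,5}  total {0,1,3,5}
R = {0,1,3,5}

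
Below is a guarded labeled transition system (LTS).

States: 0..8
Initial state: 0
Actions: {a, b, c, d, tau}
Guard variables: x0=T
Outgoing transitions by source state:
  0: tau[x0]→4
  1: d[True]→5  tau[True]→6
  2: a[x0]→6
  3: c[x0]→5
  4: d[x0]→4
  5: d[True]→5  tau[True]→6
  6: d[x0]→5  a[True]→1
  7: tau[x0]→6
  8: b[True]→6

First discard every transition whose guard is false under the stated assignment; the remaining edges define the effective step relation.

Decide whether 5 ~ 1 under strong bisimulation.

Compute ~ classes (split until stable):
  round 0: {{0,1,2,3,4,5,6,7,8}}
  round 1: {{0,7},{1,5},{2},{3},{4},{6},{8}}
  round 2: {{0},{1,5},{2},{3},{4},{6},{7},{8}}
8 equivalence class(es) (converged in 3)
[5]={1,5}  [1]={1,5}

Answer: BISIMILAR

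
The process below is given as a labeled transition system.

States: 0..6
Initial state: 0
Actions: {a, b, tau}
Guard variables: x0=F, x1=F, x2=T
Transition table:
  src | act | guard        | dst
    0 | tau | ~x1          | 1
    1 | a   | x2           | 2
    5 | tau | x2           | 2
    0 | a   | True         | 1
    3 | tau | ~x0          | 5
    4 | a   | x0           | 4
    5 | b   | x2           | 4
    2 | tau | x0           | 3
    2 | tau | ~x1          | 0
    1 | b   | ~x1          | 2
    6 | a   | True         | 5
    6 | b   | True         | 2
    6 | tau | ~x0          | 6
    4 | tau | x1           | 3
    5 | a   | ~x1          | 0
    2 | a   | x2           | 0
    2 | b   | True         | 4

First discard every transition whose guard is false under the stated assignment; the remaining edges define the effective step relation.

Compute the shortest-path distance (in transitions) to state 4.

Layered search for 4:
  L0 = {0}
  L1 = {1}
  L2 = {2}
  L3 = {4}
first hit 4 at d=3 via a·a·b

Answer: 3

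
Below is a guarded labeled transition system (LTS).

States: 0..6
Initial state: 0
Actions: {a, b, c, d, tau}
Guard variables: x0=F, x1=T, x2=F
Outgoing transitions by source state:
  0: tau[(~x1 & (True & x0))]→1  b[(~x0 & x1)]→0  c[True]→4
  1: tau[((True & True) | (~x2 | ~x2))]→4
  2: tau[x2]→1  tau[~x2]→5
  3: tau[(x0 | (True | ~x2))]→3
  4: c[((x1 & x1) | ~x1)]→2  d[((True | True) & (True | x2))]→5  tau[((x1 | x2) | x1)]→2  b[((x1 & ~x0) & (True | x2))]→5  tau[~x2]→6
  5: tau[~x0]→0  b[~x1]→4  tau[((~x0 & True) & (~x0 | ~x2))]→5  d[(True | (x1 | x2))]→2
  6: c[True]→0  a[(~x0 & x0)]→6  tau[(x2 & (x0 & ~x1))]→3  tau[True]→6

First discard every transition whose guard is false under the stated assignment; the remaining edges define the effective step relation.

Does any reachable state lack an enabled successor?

Answer: DEADLOCK-FREE

Working:
R = {0,2,4,5,6}
  0: b→0  c→4  [2 out]
  2: tau→5  [1 out]
  4: b→5  c→2  d→5  tau→2  tau→6  [5 out]
  5: d→2  tau→0  tau→5  [3 out]
  6: c→0  tau→6  [2 out]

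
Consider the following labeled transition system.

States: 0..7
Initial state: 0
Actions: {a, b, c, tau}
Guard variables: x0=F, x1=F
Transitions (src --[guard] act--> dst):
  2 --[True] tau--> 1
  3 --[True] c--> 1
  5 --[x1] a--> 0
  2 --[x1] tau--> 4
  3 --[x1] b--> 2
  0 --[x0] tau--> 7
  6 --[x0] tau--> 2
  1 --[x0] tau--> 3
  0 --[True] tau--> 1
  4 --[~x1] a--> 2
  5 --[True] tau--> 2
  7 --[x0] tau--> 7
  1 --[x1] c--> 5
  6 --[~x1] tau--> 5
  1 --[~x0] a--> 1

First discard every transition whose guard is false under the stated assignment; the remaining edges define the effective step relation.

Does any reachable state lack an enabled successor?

Reachable = {0,1}
  0: tau→1  [1 exit(s)]
  1: a→1  [1 exit(s)]

Answer: DEADLOCK-FREE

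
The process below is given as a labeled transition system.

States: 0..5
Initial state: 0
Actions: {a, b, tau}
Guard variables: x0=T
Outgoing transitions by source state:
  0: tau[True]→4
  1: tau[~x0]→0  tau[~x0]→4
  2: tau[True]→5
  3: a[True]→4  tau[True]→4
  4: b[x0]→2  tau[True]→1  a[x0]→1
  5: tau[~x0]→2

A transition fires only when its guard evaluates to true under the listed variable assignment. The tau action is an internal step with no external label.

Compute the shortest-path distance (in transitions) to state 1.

Layered search for 1:
  depth 0: {0}
  depth 1: {4}
  depth 2: {1,2}
1 enters at depth 2; path tau·a

Answer: 2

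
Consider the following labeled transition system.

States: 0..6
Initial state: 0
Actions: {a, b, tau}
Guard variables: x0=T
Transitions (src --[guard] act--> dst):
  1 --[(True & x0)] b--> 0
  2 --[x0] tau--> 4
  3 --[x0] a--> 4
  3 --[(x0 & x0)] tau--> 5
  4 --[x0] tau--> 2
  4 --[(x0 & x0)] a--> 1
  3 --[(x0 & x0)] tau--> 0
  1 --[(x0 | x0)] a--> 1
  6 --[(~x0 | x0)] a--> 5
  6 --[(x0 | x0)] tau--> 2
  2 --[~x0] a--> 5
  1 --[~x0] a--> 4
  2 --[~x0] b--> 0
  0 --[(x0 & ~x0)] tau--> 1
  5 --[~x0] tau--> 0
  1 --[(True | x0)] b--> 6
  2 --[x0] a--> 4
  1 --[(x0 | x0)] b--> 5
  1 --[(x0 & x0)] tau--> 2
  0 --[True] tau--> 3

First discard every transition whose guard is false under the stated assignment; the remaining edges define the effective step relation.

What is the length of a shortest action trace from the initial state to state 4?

Breadth-first toward 4:
  L0 = {0}
  L1 = {3}
  L2 = {4,5}
first hit 4 at d=2 via tau·a

Answer: 2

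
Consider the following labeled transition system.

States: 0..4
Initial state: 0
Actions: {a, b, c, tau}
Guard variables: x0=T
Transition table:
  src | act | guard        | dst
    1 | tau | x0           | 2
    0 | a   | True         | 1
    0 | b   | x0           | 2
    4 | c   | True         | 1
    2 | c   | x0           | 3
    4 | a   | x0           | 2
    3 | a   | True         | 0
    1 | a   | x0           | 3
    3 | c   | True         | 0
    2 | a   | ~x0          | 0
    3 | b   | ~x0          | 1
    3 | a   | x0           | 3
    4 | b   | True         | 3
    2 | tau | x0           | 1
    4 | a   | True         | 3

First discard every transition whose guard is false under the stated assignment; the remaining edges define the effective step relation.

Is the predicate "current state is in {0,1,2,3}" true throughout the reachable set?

Safe = {0,1,2,3}
Reach set: {0,1,2,3}
  0: ok
  1: ok
  2: ok
  3: ok

Answer: INVARIANT HOLDS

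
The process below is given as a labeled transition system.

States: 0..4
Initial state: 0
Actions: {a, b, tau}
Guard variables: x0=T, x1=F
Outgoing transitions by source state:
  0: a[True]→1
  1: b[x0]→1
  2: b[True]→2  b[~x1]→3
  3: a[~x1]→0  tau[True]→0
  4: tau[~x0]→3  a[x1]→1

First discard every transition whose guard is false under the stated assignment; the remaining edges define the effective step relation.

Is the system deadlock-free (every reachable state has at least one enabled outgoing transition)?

Reachable = {0,1}
  0: a→1  [deg 1]
  1: b→1  [deg 1]

Answer: DEADLOCK-FREE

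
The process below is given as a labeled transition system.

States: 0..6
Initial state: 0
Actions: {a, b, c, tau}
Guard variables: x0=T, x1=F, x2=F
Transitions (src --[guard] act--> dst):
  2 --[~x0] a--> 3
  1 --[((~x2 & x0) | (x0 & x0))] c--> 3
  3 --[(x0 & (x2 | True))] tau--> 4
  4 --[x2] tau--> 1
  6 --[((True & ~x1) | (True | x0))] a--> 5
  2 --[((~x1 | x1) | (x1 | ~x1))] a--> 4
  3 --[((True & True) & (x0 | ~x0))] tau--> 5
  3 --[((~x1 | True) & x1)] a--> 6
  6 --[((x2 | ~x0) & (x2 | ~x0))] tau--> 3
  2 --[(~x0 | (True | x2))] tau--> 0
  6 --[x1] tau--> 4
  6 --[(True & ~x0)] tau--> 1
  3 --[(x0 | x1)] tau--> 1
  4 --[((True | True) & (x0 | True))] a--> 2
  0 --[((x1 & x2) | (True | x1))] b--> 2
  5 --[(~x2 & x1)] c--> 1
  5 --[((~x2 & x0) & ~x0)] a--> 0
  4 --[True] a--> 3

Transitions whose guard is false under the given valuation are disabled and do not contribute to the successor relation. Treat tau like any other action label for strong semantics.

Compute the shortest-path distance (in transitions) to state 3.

Answer: 3

Analysis:
BFS to 3:
  Layer 0: {0}
  Layer 1: {2}
  Layer 2: {4}
  Layer 3: {3}
depth(3)=3, e.g. b·a·a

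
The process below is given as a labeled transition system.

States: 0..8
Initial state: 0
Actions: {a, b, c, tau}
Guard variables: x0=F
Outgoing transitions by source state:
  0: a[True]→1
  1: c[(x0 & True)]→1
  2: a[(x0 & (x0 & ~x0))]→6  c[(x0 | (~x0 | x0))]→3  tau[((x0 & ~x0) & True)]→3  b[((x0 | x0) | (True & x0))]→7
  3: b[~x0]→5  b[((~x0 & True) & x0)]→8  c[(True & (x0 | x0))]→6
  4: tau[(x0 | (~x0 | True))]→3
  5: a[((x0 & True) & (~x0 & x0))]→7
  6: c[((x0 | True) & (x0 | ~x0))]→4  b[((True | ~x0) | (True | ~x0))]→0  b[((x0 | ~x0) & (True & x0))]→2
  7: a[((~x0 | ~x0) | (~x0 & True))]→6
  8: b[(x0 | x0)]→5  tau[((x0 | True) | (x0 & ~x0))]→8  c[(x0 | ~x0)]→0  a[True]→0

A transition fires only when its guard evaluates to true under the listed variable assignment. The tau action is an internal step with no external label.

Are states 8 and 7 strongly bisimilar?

Compute ~ classes (split until stable):
  round 0: {{0,1,2,3,4,5,6,7,8}}
  round 1: {{0,7},{1,5},{2},{3},{4},{6},{8}}
  round 2: {{0},{1,5},{2},{3},{4},{6},{7},{8}}
stable after 3 split(s): 8 block(s)
8∈{8}, 7∈{7}

Answer: NOT BISIMILAR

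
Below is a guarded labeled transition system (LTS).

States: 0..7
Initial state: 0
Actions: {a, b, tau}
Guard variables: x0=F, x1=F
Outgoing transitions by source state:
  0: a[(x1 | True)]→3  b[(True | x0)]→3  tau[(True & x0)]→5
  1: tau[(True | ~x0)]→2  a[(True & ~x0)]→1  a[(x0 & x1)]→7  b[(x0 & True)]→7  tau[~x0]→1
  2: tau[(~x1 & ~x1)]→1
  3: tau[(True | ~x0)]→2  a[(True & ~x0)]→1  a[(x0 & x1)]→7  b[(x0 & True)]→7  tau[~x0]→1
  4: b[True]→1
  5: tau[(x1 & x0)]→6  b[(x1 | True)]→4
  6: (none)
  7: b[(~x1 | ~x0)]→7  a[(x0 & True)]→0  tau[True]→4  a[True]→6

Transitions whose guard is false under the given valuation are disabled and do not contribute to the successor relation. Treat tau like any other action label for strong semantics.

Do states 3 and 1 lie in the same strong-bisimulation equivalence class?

Compute ~ classes (split until stable):
  P[0] = {{0,1,2,3,4,5,6,7}}
  P[1] = {{0},{1,3},{2},{4,5},{6},{7}}
  P[2] = {{0},{1,3},{2},{4},{5},{6},{7}}
Fixed point at round 3; 7 class(es).
class of 3: {1,3}; class of 1: {1,3}

Answer: BISIMILAR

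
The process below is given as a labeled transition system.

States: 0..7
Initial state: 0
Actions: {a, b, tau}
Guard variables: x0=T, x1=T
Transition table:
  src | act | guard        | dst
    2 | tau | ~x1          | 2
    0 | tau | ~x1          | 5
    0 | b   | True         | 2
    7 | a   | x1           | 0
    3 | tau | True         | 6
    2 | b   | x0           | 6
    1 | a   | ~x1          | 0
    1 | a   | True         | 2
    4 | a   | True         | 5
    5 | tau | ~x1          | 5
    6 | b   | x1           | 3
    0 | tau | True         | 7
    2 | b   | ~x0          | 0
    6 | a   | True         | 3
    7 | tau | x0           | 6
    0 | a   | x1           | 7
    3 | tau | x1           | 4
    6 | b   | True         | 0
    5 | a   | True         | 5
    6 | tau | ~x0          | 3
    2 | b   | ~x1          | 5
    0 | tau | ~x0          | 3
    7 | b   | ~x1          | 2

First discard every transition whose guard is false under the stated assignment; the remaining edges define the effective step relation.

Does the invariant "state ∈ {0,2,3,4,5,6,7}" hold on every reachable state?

Answer: INVARIANT HOLDS

Analysis:
Allowed set {0,2,3,4,5,6,7}
Reach set: {0,2,3,4,5,6,7}
  0: ✓
  2: ✓
  3: ✓
  4: ✓
  5: ✓
  6: ✓
  7: ✓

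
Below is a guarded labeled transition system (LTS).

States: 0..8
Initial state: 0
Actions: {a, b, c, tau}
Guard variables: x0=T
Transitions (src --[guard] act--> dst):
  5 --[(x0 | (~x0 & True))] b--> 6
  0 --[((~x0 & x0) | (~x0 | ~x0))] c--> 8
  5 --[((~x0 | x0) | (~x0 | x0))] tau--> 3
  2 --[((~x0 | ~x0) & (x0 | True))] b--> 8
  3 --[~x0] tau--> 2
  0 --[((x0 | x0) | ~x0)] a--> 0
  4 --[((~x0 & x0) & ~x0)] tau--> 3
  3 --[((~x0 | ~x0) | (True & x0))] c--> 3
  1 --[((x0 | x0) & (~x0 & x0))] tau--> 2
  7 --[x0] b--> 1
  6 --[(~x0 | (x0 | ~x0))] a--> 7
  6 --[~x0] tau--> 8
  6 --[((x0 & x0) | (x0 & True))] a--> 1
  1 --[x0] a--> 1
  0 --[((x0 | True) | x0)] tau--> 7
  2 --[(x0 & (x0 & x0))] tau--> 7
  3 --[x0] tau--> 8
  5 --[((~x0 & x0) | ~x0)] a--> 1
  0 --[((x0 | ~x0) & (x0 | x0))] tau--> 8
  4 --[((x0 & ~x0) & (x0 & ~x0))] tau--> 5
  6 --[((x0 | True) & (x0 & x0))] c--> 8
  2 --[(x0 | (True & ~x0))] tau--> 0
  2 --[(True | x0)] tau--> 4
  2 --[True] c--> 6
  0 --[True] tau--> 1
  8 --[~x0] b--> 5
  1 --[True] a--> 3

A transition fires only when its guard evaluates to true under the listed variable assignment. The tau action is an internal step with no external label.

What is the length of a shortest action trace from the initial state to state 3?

Answer: 2

Analysis:
Breadth-first toward 3:
  Layer 0: {0}
  Layer 1: {1,7,8}
  Layer 2: {3}
first hit 3 at d=2 via tau·a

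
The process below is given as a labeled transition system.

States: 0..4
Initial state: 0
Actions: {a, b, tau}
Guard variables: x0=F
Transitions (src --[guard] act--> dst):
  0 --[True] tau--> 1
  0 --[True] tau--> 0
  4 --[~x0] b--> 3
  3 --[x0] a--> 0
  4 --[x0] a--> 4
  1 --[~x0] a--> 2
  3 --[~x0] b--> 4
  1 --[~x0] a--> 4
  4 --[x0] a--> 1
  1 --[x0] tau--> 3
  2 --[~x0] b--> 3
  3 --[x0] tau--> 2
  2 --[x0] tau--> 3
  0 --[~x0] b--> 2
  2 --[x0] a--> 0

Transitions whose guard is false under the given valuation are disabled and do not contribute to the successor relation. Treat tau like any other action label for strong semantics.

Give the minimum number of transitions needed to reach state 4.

BFS to 4:
  depth 0: {0}
  depth 1: {1,2}
  depth 2: {3,4}
first hit 4 at d=2 via tau·a

Answer: 2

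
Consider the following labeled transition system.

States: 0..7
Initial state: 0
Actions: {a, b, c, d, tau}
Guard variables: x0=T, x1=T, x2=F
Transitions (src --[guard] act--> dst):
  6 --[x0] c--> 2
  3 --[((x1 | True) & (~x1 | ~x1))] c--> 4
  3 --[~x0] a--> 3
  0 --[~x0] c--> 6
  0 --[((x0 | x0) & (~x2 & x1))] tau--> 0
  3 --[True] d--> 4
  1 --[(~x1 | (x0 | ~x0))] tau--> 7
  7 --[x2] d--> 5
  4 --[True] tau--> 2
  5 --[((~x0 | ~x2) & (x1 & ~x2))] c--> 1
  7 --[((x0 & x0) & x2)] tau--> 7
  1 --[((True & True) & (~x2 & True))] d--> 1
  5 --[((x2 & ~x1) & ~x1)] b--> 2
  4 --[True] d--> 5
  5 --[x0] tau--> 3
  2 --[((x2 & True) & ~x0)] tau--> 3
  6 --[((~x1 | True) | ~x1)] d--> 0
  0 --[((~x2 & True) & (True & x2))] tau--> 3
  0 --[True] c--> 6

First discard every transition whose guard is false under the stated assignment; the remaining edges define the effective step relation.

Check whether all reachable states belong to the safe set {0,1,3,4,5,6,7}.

Allowed set {0,1,3,4,5,6,7}
R = {0,2,6}
  0: ✓
  2: outside
  6: ✓
witness against invariant: c·c → 2

Answer: INVARIANT VIOLATED at state 2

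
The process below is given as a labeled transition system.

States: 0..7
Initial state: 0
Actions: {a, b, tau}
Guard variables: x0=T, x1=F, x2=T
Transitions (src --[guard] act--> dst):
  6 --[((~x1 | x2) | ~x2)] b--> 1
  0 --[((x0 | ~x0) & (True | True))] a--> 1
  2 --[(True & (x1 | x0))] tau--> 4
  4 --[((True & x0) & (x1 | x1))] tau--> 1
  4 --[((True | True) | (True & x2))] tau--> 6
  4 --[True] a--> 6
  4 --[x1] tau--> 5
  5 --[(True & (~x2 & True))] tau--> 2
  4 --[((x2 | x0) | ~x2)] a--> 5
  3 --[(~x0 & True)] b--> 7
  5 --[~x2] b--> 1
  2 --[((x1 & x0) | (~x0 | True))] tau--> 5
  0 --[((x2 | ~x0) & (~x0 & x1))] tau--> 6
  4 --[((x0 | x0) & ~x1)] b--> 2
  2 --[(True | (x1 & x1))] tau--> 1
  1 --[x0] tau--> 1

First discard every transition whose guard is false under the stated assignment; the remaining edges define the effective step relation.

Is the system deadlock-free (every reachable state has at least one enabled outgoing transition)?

Answer: DEADLOCK-FREE

Trace:
Reach set: {0,1}
  0: a→1  [1 exit(s)]
  1: tau→1  [1 exit(s)]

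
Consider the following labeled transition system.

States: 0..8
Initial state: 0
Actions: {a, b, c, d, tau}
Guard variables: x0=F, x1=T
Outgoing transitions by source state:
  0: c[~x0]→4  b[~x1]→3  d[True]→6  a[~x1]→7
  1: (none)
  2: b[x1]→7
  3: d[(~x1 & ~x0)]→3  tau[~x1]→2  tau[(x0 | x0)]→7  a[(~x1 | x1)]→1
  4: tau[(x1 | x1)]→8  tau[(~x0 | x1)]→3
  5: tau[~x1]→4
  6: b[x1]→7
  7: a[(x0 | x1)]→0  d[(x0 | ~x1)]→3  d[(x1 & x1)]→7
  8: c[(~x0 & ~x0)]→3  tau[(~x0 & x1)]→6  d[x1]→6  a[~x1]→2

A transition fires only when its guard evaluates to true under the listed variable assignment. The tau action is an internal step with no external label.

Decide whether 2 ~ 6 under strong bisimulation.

Answer: BISIMILAR

Working:
Compute ~ classes (split until stable):
  P[0] = {{0,1,2,3,4,5,6,7,8}}
  P[1] = {{0},{1,5},{2,6},{3},{4},{7},{8}}
Fixed point at round 2; 7 class(es).
[2]={2,6}  [6]={2,6}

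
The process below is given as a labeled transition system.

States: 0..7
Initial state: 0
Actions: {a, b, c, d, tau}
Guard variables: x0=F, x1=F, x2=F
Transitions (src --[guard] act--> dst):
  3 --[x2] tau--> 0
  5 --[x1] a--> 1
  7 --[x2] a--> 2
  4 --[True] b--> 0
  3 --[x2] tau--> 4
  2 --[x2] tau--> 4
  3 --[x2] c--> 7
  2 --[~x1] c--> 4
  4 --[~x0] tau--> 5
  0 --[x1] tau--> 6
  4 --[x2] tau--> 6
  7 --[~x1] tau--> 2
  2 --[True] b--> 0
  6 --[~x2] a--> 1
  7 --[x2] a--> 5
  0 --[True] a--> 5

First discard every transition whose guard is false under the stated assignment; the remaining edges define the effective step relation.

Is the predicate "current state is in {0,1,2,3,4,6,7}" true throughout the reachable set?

Answer: INVARIANT VIOLATED at state 5

Working:
Safe = {0,1,2,3,4,6,7}
Reach set: {0,5}
  0: ✓
  5: outside
counterexample path to 5: a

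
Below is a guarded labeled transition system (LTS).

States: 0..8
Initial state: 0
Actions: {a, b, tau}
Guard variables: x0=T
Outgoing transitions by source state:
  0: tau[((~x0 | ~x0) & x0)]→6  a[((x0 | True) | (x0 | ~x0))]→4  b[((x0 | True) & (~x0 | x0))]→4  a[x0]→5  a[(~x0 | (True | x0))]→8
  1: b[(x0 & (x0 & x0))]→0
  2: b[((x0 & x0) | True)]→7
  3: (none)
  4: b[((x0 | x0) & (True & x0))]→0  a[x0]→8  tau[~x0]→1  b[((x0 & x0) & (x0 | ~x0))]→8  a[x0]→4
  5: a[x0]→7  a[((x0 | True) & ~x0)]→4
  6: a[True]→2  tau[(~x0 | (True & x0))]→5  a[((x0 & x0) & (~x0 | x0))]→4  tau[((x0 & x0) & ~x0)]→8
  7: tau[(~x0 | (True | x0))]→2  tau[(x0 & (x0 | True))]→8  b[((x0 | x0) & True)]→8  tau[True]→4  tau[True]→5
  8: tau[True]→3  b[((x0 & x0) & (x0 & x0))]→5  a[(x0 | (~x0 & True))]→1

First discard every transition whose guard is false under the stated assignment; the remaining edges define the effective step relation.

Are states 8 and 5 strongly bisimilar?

Refine partition for ~:
  round 0: {{0,1,2,3,4,5,6,7,8}}
  round 1: {{0,4},{1,2},{3},{5},{6},{7},{8}}
  round 2: {{0},{1},{2},{3},{4},{5},{6},{7},{8}}
stable after 3 split(s): 9 block(s)
[8]={8}  [5]={5}

Answer: NOT BISIMILAR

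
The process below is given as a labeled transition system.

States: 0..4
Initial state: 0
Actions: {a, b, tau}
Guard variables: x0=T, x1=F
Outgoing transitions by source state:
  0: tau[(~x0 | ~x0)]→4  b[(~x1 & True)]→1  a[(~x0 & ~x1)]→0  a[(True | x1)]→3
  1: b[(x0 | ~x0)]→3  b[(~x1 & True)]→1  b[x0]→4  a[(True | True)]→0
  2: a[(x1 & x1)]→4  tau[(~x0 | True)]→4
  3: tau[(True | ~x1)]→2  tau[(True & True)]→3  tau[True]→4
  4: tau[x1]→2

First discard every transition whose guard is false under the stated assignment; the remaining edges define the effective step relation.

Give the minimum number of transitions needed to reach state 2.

Answer: 2

Trace:
Breadth-first toward 2:
  L0 = {0}
  L1 = {1,3}
  L2 = {2,4}
first hit 2 at d=2 via a·tau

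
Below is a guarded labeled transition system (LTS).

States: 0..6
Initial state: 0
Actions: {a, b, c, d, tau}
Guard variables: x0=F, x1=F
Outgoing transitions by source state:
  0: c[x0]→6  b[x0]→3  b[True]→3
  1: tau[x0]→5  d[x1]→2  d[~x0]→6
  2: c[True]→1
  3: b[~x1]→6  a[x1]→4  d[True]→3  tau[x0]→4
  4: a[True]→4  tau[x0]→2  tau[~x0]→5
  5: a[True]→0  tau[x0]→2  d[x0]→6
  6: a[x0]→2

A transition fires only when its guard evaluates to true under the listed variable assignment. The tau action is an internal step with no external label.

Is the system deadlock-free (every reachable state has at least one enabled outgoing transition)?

Answer: DEADLOCK at state 6

Analysis:
Reach set: {0,3,6}
  0: b→3  [1 exit(s)]
  3: b→6  d→3  [2 exit(s)]
  6: ∅  [deadlock]
witness 6: b·b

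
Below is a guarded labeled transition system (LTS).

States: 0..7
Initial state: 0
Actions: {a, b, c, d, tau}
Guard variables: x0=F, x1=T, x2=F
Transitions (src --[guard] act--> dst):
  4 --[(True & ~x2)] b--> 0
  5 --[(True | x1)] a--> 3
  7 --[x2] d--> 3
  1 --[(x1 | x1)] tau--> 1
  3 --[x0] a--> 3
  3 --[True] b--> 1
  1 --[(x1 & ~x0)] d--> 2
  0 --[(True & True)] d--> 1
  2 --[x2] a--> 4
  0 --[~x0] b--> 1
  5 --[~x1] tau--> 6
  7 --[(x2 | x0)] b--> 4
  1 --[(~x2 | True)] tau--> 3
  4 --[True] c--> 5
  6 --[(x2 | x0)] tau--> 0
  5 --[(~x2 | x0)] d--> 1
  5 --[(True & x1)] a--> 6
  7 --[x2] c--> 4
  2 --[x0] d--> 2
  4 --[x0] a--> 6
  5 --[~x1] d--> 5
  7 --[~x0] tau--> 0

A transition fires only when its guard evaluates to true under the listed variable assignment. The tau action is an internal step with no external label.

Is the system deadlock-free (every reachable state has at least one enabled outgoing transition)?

R = {0,1,2,3}
  0: b→1  d→1  [deg 2]
  1: d→2  tau→1  tau→3  [deg 3]
  2: ∅  [no exit]
  3: b→1  [deg 1]
witness 2: d·d

Answer: DEADLOCK at state 2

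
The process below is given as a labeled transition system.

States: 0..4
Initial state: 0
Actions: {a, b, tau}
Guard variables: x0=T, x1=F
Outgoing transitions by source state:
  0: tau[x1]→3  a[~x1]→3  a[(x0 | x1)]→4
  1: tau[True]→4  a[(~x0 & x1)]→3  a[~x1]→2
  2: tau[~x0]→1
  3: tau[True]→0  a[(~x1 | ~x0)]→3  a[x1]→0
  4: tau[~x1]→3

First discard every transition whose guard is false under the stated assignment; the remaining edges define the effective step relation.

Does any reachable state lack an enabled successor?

R = {0,3,4}
  0: a→3  a→4  [2 out]
  3: a→3  tau→0  [2 out]
  4: tau→3  [1 out]

Answer: DEADLOCK-FREE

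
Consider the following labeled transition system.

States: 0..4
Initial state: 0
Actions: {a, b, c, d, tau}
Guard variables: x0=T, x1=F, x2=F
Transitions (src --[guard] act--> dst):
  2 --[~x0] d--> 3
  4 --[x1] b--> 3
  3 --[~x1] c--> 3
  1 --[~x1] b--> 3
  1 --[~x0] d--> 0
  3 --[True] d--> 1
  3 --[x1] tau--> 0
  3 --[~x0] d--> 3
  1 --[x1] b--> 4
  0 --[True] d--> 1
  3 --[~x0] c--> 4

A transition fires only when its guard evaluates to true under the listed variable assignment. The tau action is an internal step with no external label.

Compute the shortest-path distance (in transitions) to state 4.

Answer: UNREACHABLE

Analysis:
Breadth-first toward 4:
  Layer 0: {0}
  Layer 1: {1}
  Layer 2: {3}
4 never appears.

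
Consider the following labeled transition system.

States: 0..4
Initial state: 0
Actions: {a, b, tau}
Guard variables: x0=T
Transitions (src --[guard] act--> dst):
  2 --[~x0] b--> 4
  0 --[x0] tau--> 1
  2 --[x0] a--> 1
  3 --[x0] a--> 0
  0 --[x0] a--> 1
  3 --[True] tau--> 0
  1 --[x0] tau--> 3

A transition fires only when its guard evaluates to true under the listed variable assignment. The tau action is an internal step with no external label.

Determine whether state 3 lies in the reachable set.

Answer: REACHABLE

Working:
Guard filter leaves 6 enabled edge(s).
depth 0: {0}
depth 1: {1}  total {0,1}
depth 2: {3}  total {0,1,3}
Reach set: {0,1,3}
witness 3: tau·tau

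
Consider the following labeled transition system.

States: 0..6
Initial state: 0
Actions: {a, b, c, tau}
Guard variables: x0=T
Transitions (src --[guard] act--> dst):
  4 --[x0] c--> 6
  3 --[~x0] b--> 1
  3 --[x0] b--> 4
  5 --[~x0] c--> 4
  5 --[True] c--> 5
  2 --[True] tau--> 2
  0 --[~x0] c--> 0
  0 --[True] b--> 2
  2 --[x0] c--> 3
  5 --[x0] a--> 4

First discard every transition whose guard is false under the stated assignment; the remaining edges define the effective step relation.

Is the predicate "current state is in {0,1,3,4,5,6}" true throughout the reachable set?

Inv-set: {0,1,3,4,5,6}
Reach set: {0,2,3,4,6}
  0: ✓
  2: ✗ unsafe
  3: ✓
  4: ✓
  6: ✓
reach 2 via b — violates

Answer: INVARIANT VIOLATED at state 2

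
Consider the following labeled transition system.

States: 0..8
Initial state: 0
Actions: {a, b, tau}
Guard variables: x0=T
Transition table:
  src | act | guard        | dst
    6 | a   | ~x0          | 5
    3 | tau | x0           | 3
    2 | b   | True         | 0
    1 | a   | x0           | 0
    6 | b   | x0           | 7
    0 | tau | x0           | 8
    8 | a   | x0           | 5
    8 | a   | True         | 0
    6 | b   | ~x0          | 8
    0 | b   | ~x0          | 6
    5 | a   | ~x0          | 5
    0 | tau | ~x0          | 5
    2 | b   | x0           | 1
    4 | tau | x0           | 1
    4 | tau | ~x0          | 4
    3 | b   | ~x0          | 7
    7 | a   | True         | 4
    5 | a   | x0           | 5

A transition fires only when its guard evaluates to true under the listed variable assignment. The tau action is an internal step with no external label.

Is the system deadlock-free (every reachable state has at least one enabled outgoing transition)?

Answer: DEADLOCK-FREE

Trace:
Reach set: {0,5,8}
  0: tau→8  [1 exit(s)]
  5: a→5  [1 exit(s)]
  8: a→0  a→5  [2 exit(s)]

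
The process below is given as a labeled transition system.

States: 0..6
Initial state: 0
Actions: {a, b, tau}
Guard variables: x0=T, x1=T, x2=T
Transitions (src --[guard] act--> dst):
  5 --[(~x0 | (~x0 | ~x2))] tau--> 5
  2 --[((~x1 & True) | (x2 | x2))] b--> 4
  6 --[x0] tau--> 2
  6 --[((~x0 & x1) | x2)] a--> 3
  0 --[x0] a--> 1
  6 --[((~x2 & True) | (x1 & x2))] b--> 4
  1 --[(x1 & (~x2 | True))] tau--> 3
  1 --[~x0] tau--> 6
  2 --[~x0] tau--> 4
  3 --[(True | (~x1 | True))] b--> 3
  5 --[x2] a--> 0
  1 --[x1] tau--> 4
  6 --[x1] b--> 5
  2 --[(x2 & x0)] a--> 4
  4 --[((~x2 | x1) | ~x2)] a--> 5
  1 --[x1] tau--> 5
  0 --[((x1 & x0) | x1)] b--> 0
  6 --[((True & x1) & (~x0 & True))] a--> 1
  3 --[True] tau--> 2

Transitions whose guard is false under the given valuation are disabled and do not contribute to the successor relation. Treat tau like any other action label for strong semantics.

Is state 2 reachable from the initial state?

After dropping false guards: 15 live edges.
Layer 0: {0}
Layer 1: {1}  cumulative {0,1}
Layer 2: {3,4,5}  cumulative {0,1,3,4,5}
Layer 3: {2}  cumulative {0,1,2,3,4,5}
Reachable = {0,1,2,3,4,5}
witness 2: a·tau·tau

Answer: REACHABLE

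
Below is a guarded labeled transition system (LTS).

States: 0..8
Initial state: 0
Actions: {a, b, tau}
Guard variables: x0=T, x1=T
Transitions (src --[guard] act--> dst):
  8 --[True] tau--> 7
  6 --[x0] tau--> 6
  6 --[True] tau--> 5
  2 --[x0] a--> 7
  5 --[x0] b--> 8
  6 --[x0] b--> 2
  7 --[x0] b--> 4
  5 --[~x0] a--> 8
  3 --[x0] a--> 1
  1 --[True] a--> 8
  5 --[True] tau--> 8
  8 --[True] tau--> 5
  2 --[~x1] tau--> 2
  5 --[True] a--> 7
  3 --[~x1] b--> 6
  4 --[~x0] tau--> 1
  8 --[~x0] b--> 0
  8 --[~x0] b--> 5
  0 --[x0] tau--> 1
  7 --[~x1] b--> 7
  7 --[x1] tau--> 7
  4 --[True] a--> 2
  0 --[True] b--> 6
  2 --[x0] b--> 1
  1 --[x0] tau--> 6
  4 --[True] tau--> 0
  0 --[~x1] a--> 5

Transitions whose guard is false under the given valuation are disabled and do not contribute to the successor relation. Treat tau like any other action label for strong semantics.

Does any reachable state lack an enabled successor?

R = {0,1,2,4,5,6,7,8}
  0: b→6  tau→1  [2 out]
  1: a→8  tau→6  [2 out]
  2: a→7  b→1  [2 out]
  4: a→2  tau→0  [2 out]
  5: a→7  b→8  tau→8  [3 out]
  6: b→2  tau→5  tau→6  [3 out]
  7: b→4  tau→7  [2 out]
  8: tau→5  tau→7  [2 out]

Answer: DEADLOCK-FREE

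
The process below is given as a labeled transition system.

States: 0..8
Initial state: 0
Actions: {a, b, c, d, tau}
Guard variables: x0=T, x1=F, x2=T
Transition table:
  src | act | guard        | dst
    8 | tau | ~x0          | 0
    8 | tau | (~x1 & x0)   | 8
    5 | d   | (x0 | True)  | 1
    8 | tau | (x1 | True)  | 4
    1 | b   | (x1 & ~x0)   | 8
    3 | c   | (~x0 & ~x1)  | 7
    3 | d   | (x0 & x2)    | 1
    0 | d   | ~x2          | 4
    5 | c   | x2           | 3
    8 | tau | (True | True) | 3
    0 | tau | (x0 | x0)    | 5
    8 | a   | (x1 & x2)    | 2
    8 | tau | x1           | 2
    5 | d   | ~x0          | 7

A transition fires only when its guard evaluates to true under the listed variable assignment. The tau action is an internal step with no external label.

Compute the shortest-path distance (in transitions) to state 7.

Breadth-first toward 7:
  Layer 0: {0}
  Layer 1: {5}
  Layer 2: {1,3}
7 never appears.

Answer: UNREACHABLE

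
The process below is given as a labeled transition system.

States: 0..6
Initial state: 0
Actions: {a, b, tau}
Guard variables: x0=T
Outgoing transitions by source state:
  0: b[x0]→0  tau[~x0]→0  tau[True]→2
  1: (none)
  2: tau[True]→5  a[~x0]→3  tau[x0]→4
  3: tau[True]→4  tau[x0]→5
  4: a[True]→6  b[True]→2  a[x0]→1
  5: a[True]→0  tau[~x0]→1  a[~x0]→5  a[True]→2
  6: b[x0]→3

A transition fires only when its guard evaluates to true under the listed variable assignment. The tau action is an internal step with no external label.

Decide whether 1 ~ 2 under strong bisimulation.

Answer: NOT BISIMILAR

Working:
Refine partition for ~:
  round 0: {{0,1,2,3,4,5,6}}
  round 1: {{0},{1},{2,3},{4},{5},{6}}
stable after 2 split(s): 6 block(s)
[1]={1}  [2]={2,3}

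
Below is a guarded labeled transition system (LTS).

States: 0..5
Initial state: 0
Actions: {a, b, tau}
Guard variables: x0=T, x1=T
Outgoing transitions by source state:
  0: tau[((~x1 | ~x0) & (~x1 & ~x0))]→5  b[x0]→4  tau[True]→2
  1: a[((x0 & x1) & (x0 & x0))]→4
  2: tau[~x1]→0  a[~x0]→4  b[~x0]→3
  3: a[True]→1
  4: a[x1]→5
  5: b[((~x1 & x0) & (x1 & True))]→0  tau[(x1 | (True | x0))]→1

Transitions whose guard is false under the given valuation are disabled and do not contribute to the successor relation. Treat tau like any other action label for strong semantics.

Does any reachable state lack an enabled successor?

Answer: DEADLOCK at state 2

Working:
Reachable = {0,1,2,4,5}
  0: b→4  tau→2  [deg 2]
  1: a→4  [deg 1]
  2: ∅  [STUCK]
  4: a→5  [deg 1]
  5: tau→1  [deg 1]
witness 2: tau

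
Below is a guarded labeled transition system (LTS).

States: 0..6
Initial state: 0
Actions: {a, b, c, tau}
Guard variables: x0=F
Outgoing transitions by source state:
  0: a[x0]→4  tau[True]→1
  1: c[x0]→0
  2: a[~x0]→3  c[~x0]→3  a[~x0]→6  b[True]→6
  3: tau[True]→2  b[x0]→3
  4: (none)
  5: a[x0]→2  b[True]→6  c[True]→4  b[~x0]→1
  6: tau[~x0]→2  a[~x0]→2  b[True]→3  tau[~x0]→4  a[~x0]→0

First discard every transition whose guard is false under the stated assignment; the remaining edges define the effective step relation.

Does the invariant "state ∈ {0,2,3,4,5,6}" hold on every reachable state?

Answer: INVARIANT VIOLATED at state 1

Working:
Safe = {0,2,3,4,5,6}
R = {0,1}
  0: ✓
  1: ✗ unsafe
witness against invariant: tau → 1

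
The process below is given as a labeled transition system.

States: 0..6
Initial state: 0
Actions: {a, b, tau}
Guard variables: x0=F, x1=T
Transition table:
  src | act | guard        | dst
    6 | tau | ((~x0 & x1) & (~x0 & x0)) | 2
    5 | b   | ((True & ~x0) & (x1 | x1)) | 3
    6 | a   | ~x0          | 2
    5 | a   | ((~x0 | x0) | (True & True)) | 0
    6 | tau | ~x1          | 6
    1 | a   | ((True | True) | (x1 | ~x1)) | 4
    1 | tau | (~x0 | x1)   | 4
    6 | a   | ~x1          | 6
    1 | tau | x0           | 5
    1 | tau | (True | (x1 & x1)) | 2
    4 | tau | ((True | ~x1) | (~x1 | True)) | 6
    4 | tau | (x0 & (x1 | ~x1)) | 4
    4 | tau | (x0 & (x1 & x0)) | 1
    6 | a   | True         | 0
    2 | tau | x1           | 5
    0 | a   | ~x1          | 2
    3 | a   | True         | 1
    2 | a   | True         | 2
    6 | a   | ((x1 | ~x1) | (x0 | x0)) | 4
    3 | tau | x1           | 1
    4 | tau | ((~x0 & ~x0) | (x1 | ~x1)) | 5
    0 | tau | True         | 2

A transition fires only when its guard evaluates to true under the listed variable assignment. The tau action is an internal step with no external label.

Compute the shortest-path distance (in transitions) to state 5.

Answer: 2

Working:
Layered search for 5:
  Layer 0: {0}
  Layer 1: {2}
  Layer 2: {5}
first hit 5 at d=2 via tau·tau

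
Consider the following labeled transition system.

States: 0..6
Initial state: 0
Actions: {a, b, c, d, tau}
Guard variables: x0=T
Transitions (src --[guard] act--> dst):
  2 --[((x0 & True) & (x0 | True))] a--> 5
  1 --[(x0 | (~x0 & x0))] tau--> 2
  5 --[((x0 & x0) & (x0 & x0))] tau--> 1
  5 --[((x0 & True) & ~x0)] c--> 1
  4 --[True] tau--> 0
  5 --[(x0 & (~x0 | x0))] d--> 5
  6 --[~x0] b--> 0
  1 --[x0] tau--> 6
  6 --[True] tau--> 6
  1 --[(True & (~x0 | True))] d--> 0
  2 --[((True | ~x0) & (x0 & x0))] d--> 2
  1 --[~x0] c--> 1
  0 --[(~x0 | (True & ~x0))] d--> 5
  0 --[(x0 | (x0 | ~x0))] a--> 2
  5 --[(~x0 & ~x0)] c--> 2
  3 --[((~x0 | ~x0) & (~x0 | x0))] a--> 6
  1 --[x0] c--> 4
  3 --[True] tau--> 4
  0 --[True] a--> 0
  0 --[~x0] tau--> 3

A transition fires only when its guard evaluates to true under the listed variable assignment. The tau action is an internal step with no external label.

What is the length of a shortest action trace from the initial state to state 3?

Breadth-first toward 3:
  L0 = {0}
  L1 = {2}
  L2 = {5}
  L3 = {1}
  L4 = {4,6}
3 never appears.

Answer: UNREACHABLE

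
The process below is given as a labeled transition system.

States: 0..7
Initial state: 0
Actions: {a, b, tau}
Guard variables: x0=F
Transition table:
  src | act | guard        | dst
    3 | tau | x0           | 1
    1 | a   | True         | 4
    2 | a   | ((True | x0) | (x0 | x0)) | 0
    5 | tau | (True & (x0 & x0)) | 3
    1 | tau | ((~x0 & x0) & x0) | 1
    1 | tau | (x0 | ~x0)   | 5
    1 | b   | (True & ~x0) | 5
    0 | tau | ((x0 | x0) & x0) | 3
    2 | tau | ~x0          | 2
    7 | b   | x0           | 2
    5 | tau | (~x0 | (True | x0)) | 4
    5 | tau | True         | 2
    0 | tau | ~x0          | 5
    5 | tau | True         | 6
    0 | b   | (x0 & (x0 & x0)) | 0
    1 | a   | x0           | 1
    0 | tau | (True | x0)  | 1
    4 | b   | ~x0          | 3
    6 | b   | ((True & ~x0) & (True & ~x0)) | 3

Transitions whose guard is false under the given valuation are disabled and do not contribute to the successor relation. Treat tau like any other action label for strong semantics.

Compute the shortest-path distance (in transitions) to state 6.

Layered search for 6:
  depth 0: {0}
  depth 1: {1,5}
  depth 2: {2,4,6}
depth(6)=2, e.g. tau·tau

Answer: 2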